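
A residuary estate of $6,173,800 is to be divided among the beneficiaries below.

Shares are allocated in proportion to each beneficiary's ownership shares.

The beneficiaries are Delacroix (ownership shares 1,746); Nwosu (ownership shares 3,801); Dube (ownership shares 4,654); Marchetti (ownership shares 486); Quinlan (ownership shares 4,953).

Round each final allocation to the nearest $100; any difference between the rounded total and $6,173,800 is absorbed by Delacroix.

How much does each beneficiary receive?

Combined ownership shares = 15,640.
Pro-rata amounts: Delacroix 1,746/15,640 × $6,173,800 = 689,223.45; Nwosu 3,801/15,640 × $6,173,800 = 1,500,422.88; Dube 4,654/15,640 × $6,173,800 = 1,837,139.72; Marchetti 486/15,640 × $6,173,800 = 191,845.70; Quinlan 4,953/15,640 × $6,173,800 = 1,955,168.25.
Rounded to nearest $100: Delacroix $689,200; Nwosu $1,500,400; Dube $1,837,100; Marchetti $191,800; Quinlan $1,955,200. Sum = $6,173,700.
Difference $6,173,800 − $6,173,700 = +$100 applied to Delacroix: Delacroix becomes $689,300.

Delacroix: $689,300; Nwosu: $1,500,400; Dube: $1,837,100; Marchetti: $191,800; Quinlan: $1,955,200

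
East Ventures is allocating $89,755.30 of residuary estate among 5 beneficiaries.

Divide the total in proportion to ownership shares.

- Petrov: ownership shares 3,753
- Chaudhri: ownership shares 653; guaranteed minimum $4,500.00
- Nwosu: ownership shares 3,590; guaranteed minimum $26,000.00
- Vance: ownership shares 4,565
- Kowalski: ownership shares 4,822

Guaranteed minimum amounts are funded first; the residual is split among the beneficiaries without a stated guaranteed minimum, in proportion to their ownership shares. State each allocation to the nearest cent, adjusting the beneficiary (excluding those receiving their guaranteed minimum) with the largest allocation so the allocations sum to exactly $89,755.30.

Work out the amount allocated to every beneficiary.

Guaranteed amounts: Chaudhri $4,500.00; Nwosu $26,000.00. Remaining pool $59,255.30.
Remaining pool split over remaining ownership shares 13,140: Petrov 16,924.2877 → $16,924.29; Vance 20,586.0308 → $20,586.03; Kowalski 21,744.9815 → $21,744.98.

Petrov: $16,924.29 · Chaudhri: $4,500.00 · Nwosu: $26,000.00 · Vance: $20,586.03 · Kowalski: $21,744.98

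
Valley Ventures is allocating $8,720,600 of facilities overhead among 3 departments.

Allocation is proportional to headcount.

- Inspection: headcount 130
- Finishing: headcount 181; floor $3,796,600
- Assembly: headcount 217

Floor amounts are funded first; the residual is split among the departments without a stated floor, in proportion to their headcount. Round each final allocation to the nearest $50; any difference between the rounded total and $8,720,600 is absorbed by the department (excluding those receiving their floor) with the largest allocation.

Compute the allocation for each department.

Fund the minimums — Finishing $3,796,600. Balance $4,924,000.
Balance split over remaining headcount 347: Inspection 1,844,726.22 → $1,844,750; Assembly 3,079,273.78 → $3,079,250.

Inspection: $1,844,750; Finishing: $3,796,600; Assembly: $3,079,250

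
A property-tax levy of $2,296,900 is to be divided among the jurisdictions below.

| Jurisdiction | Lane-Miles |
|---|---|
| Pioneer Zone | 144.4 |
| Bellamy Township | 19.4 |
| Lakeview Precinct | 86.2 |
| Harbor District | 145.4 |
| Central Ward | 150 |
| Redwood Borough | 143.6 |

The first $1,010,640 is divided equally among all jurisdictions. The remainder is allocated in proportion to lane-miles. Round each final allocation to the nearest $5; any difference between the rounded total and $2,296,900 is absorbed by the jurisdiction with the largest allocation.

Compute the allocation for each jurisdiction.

Pioneer Zone: $438,015 · Bellamy Township: $204,655 · Lakeview Precinct: $329,365 · Harbor District: $439,880 · Central Ward: $448,465 · Redwood Borough: $436,520

Equal tier: $1,010,640 ÷ 6 = $168,440 apiece.
Remainder $1,286,260 by lane-miles (total 689): Pioneer Zone 269,573.21 → $269,575; Bellamy Township 36,216.90 → $36,215; Lakeview Precinct 160,922.51 → $160,925; Harbor District 271,440.06 → $271,440; Central Ward 280,027.58 → $280,030; Redwood Borough 268,079.73 → $268,080.
Rounding difference −$5 on remainder applied to Central Ward.
Totals: Pioneer Zone $168,440 + $269,575 = $438,015; Bellamy Township $168,440 + $36,215 = $204,655; Lakeview Precinct $168,440 + $160,925 = $329,365; Harbor District $168,440 + $271,440 = $439,880; Central Ward $168,440 + $280,025 = $448,465; Redwood Borough $168,440 + $268,080 = $436,520.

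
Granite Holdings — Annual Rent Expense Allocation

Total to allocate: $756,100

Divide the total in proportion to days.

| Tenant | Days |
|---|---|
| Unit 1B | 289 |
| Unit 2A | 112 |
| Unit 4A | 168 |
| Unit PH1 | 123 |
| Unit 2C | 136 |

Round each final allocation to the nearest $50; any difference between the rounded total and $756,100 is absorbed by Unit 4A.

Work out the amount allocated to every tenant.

Unit 1B: $263,900 | Unit 2A: $102,250 | Unit 4A: $153,450 | Unit PH1: $112,300 | Unit 2C: $124,200

Total days = 828.
Unrounded shares: Unit 1B 289/828 × $756,100 = 263,904.47; Unit 2A 112/828 × $756,100 = 102,274.40; Unit 4A 168/828 × $756,100 = 153,411.59; Unit PH1 123/828 × $756,100 = 112,319.20; Unit 2C 136/828 × $756,100 = 124,190.34.
At nearest $50: Unit 1B $263,900; Unit 2A $102,250; Unit 4A $153,400; Unit PH1 $112,300; Unit 2C $124,200. Sum = $756,050.
Difference $756,100 − $756,050 = +$50 applied to Unit 4A: Unit 4A becomes $153,450.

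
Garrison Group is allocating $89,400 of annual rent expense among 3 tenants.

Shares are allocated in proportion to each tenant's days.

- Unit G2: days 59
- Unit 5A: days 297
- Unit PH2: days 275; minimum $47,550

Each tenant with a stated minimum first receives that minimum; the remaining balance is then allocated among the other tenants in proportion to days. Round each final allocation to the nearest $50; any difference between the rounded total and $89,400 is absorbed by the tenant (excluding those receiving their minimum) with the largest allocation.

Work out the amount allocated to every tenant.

Unit G2: $6,950 | Unit 5A: $34,900 | Unit PH2: $47,550

Guaranteed amounts: Unit PH2 $47,550. Balance $41,850.
Balance split over remaining days 356: Unit G2 6,935.81 → $6,950; Unit 5A 34,914.19 → $34,900.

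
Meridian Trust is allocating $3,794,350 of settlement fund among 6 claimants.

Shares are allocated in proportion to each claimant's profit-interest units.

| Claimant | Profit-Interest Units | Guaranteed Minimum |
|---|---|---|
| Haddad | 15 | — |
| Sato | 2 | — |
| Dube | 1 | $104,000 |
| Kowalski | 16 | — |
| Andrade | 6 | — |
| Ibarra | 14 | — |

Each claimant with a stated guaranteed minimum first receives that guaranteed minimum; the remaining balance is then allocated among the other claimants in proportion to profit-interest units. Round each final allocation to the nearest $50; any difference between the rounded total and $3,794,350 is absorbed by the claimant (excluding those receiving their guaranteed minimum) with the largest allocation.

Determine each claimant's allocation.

Minimums first: Dube $104,000. Remaining pool $3,690,350.
Remaining pool split over remaining profit-interest units 53: Haddad 1,044,438.68 → $1,044,450; Sato 139,258.49 → $139,250; Kowalski 1,114,067.92 → $1,114,050; Andrade 417,775.47 → $417,800; Ibarra 974,809.43 → $974,800.

Haddad: $1,044,450; Sato: $139,250; Dube: $104,000; Kowalski: $1,114,050; Andrade: $417,800; Ibarra: $974,800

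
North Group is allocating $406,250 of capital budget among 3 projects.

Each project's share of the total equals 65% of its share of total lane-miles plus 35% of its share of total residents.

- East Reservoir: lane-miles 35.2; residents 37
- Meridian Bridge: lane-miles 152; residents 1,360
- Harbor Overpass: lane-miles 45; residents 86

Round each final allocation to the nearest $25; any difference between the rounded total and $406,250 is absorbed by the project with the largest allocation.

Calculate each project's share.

East Reservoir: $43,575; Meridian Bridge: $303,250; Harbor Overpass: $59,425

Totals — lane-miles 232.2, residents 1,483.
Combined weights (65% lane-miles + 35% residents): East Reservoir 0.1073; Meridian Bridge 0.7465; Harbor Overpass 0.1463.
Proportional shares: East Reservoir 43,577.64; Meridian Bridge 303,251.92; Harbor Overpass 59,420.44.
After rounding ($25): East Reservoir $43,575; Meridian Bridge $303,250; Harbor Overpass $59,425. Sum = $406,250.
No rounding difference to absorb.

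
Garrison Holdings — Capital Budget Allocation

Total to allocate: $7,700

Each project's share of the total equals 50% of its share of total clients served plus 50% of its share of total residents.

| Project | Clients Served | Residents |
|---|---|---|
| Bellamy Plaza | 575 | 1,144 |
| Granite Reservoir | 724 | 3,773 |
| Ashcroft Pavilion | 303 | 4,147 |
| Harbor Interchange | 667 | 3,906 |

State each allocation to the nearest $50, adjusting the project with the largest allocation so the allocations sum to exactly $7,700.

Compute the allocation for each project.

Bellamy Plaza: $1,300; Granite Reservoir: $2,350; Ashcroft Pavilion: $1,750; Harbor Interchange: $2,300

Clients served total 2,269; residents total 12,970.
Blended shares (50% clients served + 50% residents): Bellamy Plaza 0.1708; Granite Reservoir 0.3050; Ashcroft Pavilion 0.2266; Harbor Interchange 0.2976.
Pro-rata amounts: Bellamy Plaza 1,315.23; Granite Reservoir 2,348.44; Ashcroft Pavilion 1,745.12; Harbor Interchange 2,291.21.
At nearest $50: Bellamy Plaza $1,300; Granite Reservoir $2,350; Ashcroft Pavilion $1,750; Harbor Interchange $2,300. Sum = $7,700.
Rounded total matches; no reconciliation needed.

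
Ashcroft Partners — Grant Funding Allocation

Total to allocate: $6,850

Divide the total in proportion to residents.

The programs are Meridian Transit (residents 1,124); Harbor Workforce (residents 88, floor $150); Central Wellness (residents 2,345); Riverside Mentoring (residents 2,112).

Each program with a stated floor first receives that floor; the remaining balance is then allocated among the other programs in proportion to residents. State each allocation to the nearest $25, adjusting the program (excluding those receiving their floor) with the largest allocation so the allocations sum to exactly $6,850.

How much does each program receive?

Minimums first: Harbor Workforce $150. Residual $6,700.
Residual split over remaining residents 5,581: Meridian Transit 1,349.36 → $1,350; Central Wellness 2,815.18 → $2,825; Riverside Mentoring 2,535.46 → $2,525.

Meridian Transit: $1,350; Harbor Workforce: $150; Central Wellness: $2,825; Riverside Mentoring: $2,525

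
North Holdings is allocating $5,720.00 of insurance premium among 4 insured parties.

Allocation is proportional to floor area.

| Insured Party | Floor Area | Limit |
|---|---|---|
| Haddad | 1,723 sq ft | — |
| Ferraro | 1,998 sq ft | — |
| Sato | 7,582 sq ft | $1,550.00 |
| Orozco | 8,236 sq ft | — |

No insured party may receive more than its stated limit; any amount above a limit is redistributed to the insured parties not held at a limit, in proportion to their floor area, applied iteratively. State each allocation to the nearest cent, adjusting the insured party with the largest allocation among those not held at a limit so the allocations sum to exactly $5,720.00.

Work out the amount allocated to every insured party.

Combined floor area = 19,539.
Proportional shares (ignoring caps): Haddad 504.4045; Ferraro 584.9102; Sato 2,219.6141; Orozco 2,411.0712.
Cap binds for Sato ($1,550.00); remaining pool $4,170.00 reallocated over remaining floor area 11,957.
Remaining shares: Haddad 600.8957 → $600.90; Ferraro 696.8019 → $696.80; Orozco 2,872.3024 → $2,872.30.

Haddad: $600.90 | Ferraro: $696.80 | Sato: $1,550.00 | Orozco: $2,872.30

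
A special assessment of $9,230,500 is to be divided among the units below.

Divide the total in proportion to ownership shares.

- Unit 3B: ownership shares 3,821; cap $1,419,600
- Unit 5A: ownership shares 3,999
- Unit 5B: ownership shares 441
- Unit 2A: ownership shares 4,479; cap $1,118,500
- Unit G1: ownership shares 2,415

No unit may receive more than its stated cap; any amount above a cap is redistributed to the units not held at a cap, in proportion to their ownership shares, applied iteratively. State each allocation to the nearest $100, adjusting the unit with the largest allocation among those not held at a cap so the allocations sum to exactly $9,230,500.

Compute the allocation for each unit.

Sum of ownership shares: 15,155.
Pro-rata shares before constraints: Unit 3B 2,327,267.60; Unit 5A 2,435,682.58; Unit 5B 268,601.15; Unit 2A 2,728,037.58; Unit G1 1,470,911.09.
Capped: Unit 3B ($1,419,600), Unit 2A ($1,118,500); residual $6,692,400 reallocated over remaining ownership shares 6,855.
Redistributed shares: Unit 5A 3,904,144.07 → $3,904,100; Unit 5B 430,539.52 → $430,500; Unit G1 2,357,716.41 → $2,357,700.
Rounding difference +$100 applied to Unit 5A → $3,904,200.

Unit 3B: $1,419,600 · Unit 5A: $3,904,200 · Unit 5B: $430,500 · Unit 2A: $1,118,500 · Unit G1: $2,357,700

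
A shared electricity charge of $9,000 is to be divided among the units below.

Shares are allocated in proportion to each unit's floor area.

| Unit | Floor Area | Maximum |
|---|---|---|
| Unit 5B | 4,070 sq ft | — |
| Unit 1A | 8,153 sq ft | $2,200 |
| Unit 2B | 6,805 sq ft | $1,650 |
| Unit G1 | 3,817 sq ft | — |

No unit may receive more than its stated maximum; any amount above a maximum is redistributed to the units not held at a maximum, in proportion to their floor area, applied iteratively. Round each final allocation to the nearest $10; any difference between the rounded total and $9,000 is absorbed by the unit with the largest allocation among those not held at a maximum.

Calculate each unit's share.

Unit 5B: $2,660; Unit 1A: $2,200; Unit 2B: $1,650; Unit G1: $2,490

Combined floor area = 22,845.
Pro-rata shares before constraints: Unit 5B 1,603.41; Unit 1A 3,211.95; Unit 2B 2,680.89; Unit G1 1,503.74.
Capped: Unit 1A ($2,200), Unit 2B ($1,650); remaining pool $5,150 reallocated over remaining floor area 7,887.
Remaining shares: Unit 5B 2,657.60 → $2,660; Unit G1 2,492.40 → $2,490.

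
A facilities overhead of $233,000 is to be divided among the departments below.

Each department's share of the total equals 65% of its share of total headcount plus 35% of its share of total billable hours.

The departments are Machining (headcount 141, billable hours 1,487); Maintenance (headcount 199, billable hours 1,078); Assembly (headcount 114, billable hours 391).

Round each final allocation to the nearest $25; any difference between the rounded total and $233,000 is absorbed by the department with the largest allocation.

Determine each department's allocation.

Machining: $88,050 · Maintenance: $96,125 · Assembly: $48,825

Headcount total 454; billable hours total 2,956.
Blended shares (65% headcount + 35% billable hours): Machining 0.3779; Maintenance 0.4126; Assembly 0.2095.
Proportional shares: Machining 88,059.53; Maintenance 96,124.29; Assembly 48,816.19.
After rounding ($25): Machining $88,050; Maintenance $96,125; Assembly $48,825. Sum = $233,000.
Sum already equals the total — no adjustment.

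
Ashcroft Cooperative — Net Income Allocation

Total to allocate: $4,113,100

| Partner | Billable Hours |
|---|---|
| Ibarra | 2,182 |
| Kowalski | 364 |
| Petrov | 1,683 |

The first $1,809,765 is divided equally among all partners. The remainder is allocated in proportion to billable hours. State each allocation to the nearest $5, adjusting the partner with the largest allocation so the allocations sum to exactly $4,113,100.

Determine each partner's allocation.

Equal tier: $1,809,765 ÷ 3 = $603,255 apiece.
Remainder $2,303,335 by billable hours (total 4,229): Ibarra 1,188,431.54 → $1,188,430; Kowalski 198,253.47 → $198,255; Petrov 916,649.99 → $916,650.
Totals: Ibarra $603,255 + $1,188,430 = $1,791,685; Kowalski $603,255 + $198,255 = $801,510; Petrov $603,255 + $916,650 = $1,519,905.

Ibarra: $1,791,685 · Kowalski: $801,510 · Petrov: $1,519,905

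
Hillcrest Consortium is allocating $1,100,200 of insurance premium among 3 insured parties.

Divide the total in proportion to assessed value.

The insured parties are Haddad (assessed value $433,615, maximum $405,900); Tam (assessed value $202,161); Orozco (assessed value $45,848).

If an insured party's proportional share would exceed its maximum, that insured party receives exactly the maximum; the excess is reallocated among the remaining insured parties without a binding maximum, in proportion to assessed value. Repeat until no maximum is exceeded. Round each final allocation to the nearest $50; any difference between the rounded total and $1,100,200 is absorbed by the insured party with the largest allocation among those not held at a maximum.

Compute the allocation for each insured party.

Haddad: $405,900 | Tam: $565,950 | Orozco: $128,350

Total assessed value = 681,624.
Pro-rata shares before constraints: Haddad 699,892.06; Tam 326,305.31; Orozco 74,002.63.
Cap binds for Haddad ($405,900); balance $694,300 reallocated over remaining assessed value 248,009.
Redistributed shares: Tam 565,948.75 → $565,950; Orozco 128,351.25 → $128,350.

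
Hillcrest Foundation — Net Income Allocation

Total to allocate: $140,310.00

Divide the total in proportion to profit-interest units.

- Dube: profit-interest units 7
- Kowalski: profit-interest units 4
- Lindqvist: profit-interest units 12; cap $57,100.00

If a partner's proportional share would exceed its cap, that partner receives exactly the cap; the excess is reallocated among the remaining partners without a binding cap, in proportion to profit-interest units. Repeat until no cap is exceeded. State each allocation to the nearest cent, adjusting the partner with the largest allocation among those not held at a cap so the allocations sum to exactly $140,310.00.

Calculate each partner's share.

Dube: $52,951.82; Kowalski: $30,258.18; Lindqvist: $57,100.00

Combined profit-interest units = 23.
Proportional shares (ignoring caps): Dube 42,703.0435; Kowalski 24,401.7391; Lindqvist 73,205.2174.
Held at cap: Lindqvist ($57,100.00); remaining pool $83,210.00 reallocated over remaining profit-interest units 11.
Remaining shares: Dube 52,951.8182 → $52,951.82; Kowalski 30,258.1818 → $30,258.18.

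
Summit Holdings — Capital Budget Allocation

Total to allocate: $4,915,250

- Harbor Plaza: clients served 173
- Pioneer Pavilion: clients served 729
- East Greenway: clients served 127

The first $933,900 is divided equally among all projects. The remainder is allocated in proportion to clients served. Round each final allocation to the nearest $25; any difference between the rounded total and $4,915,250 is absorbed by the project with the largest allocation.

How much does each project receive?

Harbor Plaza: $980,650; Pioneer Pavilion: $3,131,925; East Greenway: $802,675

First tranche $933,900 split equally: $311,300 each.
Remainder $3,981,350 by clients served (total 1,029): Harbor Plaza 669,362.05 → $669,350; Pioneer Pavilion 2,820,606.56 → $2,820,600; East Greenway 491,381.39 → $491,375.
Rounding difference +$25 on remainder applied to Pioneer Pavilion.
Totals: Harbor Plaza $311,300 + $669,350 = $980,650; Pioneer Pavilion $311,300 + $2,820,625 = $3,131,925; East Greenway $311,300 + $491,375 = $802,675.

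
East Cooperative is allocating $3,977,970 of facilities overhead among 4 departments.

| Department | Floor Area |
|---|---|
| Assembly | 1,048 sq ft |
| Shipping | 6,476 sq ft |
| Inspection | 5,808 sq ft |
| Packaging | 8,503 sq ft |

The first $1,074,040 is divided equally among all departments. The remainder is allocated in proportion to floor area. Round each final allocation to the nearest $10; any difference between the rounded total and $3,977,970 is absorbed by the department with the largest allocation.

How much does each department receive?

Equal tier: $1,074,040 ÷ 4 = $268,510 apiece.
Remainder $2,903,930 by floor area (total 21,835): Assembly 139,378.00 → $139,380; Shipping 861,270.93 → $861,270; Inspection 772,430.75 → $772,430; Packaging 1,130,850.32 → $1,130,850.
Totals: Assembly $268,510 + $139,380 = $407,890; Shipping $268,510 + $861,270 = $1,129,780; Inspection $268,510 + $772,430 = $1,040,940; Packaging $268,510 + $1,130,850 = $1,399,360.

Assembly: $407,890; Shipping: $1,129,780; Inspection: $1,040,940; Packaging: $1,399,360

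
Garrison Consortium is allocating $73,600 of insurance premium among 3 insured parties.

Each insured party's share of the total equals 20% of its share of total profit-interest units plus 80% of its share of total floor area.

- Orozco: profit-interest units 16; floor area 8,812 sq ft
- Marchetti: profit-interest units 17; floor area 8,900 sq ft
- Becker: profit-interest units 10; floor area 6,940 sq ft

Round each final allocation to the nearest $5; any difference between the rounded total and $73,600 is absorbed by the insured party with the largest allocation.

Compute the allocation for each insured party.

Profit-interest units total 43; floor area total 24,652.
Combined weights (20% profit-interest units + 80% floor area): Orozco 0.3604; Marchetti 0.3679; Becker 0.2717.
Proportional shares: Orozco 26,524.21; Marchetti 27,076.71; Becker 19,999.08.
After rounding ($5): Orozco $26,525; Marchetti $27,075; Becker $20,000. Sum = $73,600.
No rounding difference to absorb.

Orozco: $26,525 | Marchetti: $27,075 | Becker: $20,000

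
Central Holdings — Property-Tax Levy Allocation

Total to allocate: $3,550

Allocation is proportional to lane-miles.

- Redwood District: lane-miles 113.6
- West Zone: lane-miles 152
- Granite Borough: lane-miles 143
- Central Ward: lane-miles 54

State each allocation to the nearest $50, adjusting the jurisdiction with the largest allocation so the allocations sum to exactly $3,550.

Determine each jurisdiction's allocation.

Lane-miles total: 462.6.
Raw shares: Redwood District 113.6/462.6 × $3,550 = 871.77; West Zone 152/462.6 × $3,550 = 1,166.45; Granite Borough 143/462.6 × $3,550 = 1,097.38; Central Ward 54/462.6 × $3,550 = 414.40.
After rounding ($50): Redwood District $850; West Zone $1,150; Granite Borough $1,100; Central Ward $400. Sum = $3,500.
Difference $3,550 − $3,500 = +$50 applied to largest allocation (West Zone): West Zone becomes $1,200.

Redwood District: $850; West Zone: $1,200; Granite Borough: $1,100; Central Ward: $400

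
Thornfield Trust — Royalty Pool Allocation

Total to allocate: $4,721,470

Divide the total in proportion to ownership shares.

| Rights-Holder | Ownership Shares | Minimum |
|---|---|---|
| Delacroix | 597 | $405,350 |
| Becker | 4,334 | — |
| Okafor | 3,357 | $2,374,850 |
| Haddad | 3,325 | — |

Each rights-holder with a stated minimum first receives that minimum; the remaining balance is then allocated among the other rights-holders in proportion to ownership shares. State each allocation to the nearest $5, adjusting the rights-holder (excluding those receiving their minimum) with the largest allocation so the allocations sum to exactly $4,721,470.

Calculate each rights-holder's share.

Delacroix: $405,350 · Becker: $1,098,505 · Okafor: $2,374,850 · Haddad: $842,765

Guaranteed amounts: Delacroix $405,350; Okafor $2,374,850. Residual $1,941,270.
Residual split over remaining ownership shares 7,659: Becker 1,098,506.88 → $1,098,505; Haddad 842,763.12 → $842,765.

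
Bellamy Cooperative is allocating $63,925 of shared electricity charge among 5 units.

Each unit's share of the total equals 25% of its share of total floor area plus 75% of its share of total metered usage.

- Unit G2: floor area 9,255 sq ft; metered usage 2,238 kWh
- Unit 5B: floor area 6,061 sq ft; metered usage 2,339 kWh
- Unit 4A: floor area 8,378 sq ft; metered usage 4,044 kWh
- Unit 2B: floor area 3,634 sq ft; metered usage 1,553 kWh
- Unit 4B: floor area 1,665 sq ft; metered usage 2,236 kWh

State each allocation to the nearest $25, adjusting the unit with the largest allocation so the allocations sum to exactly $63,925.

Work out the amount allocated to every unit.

Totals — floor area 28,993, metered usage 12,410.
Blended shares (25% floor area + 75% metered usage): Unit G2 0.2151; Unit 5B 0.1936; Unit 4A 0.3166; Unit 2B 0.1252; Unit 4B 0.1495.
Unrounded shares: Unit G2 13,747.56; Unit 5B 12,377.18; Unit 4A 20,241.29; Unit 2B 8,002.83; Unit 4B 9,556.14.
Rounded to nearest $25: Unit G2 $13,750; Unit 5B $12,375; Unit 4A $20,250; Unit 2B $8,000; Unit 4B $9,550. Sum = $63,925.
Rounded total matches; no reconciliation needed.

Unit G2: $13,750; Unit 5B: $12,375; Unit 4A: $20,250; Unit 2B: $8,000; Unit 4B: $9,550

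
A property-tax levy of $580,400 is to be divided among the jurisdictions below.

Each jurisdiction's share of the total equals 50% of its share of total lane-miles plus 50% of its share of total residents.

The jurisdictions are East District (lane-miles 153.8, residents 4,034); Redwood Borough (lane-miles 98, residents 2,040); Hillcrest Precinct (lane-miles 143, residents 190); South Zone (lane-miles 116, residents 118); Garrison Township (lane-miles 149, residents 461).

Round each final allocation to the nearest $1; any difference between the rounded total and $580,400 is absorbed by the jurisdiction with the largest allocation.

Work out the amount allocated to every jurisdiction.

East District: $238,722 · Redwood Borough: $129,616 · Hillcrest Precinct: $70,953 · South Zone: $56,024 · Garrison Township: $85,085

Totals — lane-miles 659.8, residents 6,843.
Composite weights (50% lane-miles + 50% residents): East District 0.4113; Redwood Borough 0.2233; Hillcrest Precinct 0.1222; South Zone 0.0965; Garrison Township 0.1466.
Unrounded shares: East District 238,720.98; Redwood Borough 129,616.30; Hillcrest Precinct 70,953.30; South Zone 56,024.49; Garrison Township 85,084.93.
At nearest $1: East District $238,721; Redwood Borough $129,616; Hillcrest Precinct $70,953; South Zone $56,024; Garrison Township $85,085. Sum = $580,399.
Difference $580,400 − $580,399 = +$1 applied to largest allocation (East District): East District becomes $238,722.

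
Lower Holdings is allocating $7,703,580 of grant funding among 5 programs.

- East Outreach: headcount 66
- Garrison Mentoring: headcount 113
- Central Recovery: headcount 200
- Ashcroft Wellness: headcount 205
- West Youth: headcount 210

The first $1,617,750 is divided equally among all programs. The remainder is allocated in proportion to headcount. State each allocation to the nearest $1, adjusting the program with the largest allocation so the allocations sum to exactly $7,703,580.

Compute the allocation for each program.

East Outreach: $829,425 · Garrison Mentoring: $1,189,669 · Central Recovery: $1,856,505 · Ashcroft Wellness: $1,894,829 · West Youth: $1,933,152

First tranche $1,617,750 split equally: $323,550 each.
Remainder $6,085,830 by headcount (total 794): East Outreach 505,875.04 → $505,875; Garrison Mentoring 866,119.38 → $866,119; Central Recovery 1,532,954.66 → $1,532,955; Ashcroft Wellness 1,571,278.53 → $1,571,279; West Youth 1,609,602.39 → $1,609,602.
Totals: East Outreach $323,550 + $505,875 = $829,425; Garrison Mentoring $323,550 + $866,119 = $1,189,669; Central Recovery $323,550 + $1,532,955 = $1,856,505; Ashcroft Wellness $323,550 + $1,571,279 = $1,894,829; West Youth $323,550 + $1,609,602 = $1,933,152.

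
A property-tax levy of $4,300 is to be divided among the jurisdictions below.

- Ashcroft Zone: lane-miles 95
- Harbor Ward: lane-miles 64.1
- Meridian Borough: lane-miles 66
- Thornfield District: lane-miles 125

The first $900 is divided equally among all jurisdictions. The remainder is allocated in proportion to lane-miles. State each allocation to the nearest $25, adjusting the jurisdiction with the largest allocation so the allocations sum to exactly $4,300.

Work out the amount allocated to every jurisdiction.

Ashcroft Zone: $1,150 · Harbor Ward: $850 · Meridian Borough: $875 · Thornfield District: $1,425

Equal tier: $900 ÷ 4 = $225 apiece.
Remainder $3,400 by lane-miles (total 350.1): Ashcroft Zone 922.59 → $925; Harbor Ward 622.51 → $625; Meridian Borough 640.96 → $650; Thornfield District 1,213.94 → $1,225.
Rounding difference −$25 on remainder applied to Thornfield District.
Totals: Ashcroft Zone $225 + $925 = $1,150; Harbor Ward $225 + $625 = $850; Meridian Borough $225 + $650 = $875; Thornfield District $225 + $1,200 = $1,425.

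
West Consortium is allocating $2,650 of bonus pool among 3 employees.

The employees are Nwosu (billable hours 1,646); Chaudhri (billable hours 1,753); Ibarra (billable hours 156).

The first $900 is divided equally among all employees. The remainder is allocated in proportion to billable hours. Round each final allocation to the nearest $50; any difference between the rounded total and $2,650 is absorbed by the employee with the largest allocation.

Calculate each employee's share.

Nwosu: $1,100; Chaudhri: $1,150; Ibarra: $400

First tranche $900 split equally: $300 each.
Remainder $1,750 by billable hours (total 3,555): Nwosu 810.27 → $800; Chaudhri 862.94 → $850; Ibarra 76.79 → $100.
Totals: Nwosu $300 + $800 = $1,100; Chaudhri $300 + $850 = $1,150; Ibarra $300 + $100 = $400.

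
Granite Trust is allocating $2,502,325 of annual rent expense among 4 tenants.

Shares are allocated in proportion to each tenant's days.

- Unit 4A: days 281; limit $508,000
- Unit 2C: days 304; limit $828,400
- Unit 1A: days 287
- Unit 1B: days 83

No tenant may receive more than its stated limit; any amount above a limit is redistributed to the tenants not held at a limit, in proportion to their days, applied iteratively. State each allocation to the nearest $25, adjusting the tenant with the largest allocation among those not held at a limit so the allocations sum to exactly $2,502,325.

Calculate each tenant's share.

Sum of days: 955.
Proportional shares (ignoring caps): Unit 4A 736,286.20; Unit 2C 796,551.62; Unit 1A 752,007.62; Unit 1B 217,479.55.
Held at cap: Unit 4A ($508,000); remaining pool $1,994,325 reallocated over remaining days 674.
Held at cap: Unit 2C ($828,400); remaining pool $1,165,925 reallocated over remaining days 370.
Shares after redistribution: Unit 1A 904,379.66 → $904,375; Unit 1B 261,545.34 → $261,550.

Unit 4A: $508,000; Unit 2C: $828,400; Unit 1A: $904,375; Unit 1B: $261,550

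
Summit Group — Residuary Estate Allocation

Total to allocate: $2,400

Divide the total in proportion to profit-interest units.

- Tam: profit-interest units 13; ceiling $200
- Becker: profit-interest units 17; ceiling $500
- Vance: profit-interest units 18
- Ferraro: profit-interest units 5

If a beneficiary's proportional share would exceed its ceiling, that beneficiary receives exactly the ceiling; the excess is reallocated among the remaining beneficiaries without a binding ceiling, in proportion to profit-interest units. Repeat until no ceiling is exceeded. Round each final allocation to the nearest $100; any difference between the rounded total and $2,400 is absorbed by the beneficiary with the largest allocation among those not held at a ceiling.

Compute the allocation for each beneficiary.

Tam: $200; Becker: $500; Vance: $1,300; Ferraro: $400

Profit-interest units total: 53.
Pro-rata shares before constraints: Tam 588.68; Becker 769.81; Vance 815.09; Ferraro 226.42.
Capped: Tam ($200), Becker ($500); balance $1,700 reallocated over remaining profit-interest units 23.
Redistributed shares: Vance 1,330.43 → $1,300; Ferraro 369.57 → $400.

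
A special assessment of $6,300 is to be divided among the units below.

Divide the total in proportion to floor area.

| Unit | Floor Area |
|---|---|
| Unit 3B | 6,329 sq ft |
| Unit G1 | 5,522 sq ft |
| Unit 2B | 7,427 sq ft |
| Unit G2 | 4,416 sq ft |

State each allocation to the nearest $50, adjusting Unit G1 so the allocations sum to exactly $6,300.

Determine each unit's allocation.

Unit 3B: $1,700 | Unit G1: $1,500 | Unit 2B: $1,950 | Unit G2: $1,150

Total floor area = 23,694.
Pro-rata amounts: Unit 3B 6,329/23,694 × $6,300 = 1,682.82; Unit G1 5,522/23,694 × $6,300 = 1,468.25; Unit 2B 7,427/23,694 × $6,300 = 1,974.77; Unit G2 4,416/23,694 × $6,300 = 1,174.17.
After rounding ($50): Unit 3B $1,700; Unit G1 $1,450; Unit 2B $1,950; Unit G2 $1,150. Sum = $6,250.
Difference $6,300 − $6,250 = +$50 applied to Unit G1: Unit G1 becomes $1,500.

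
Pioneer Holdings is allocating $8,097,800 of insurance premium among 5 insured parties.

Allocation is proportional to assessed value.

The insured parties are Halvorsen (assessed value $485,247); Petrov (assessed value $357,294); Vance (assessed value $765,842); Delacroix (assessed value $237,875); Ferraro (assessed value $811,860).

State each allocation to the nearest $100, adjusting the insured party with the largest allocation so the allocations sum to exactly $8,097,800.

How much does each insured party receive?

Total assessed value = 2,658,118.
Unrounded shares: Halvorsen 485,247/2,658,118 × $8,097,800 = 1,478,276.42; Petrov 357,294/2,658,118 × $8,097,800 = 1,088,475.14; Vance 765,842/2,658,118 × $8,097,800 = 2,333,092.57; Delacroix 237,875/2,658,118 × $8,097,800 = 724,672.18; Ferraro 811,860/2,658,118 × $8,097,800 = 2,473,283.69.
After rounding ($100): Halvorsen $1,478,300; Petrov $1,088,500; Vance $2,333,100; Delacroix $724,700; Ferraro $2,473,300. Sum = $8,097,900.
Difference $8,097,800 − $8,097,900 = −$100 applied to largest allocation (Ferraro): Ferraro becomes $2,473,200.

Halvorsen: $1,478,300 · Petrov: $1,088,500 · Vance: $2,333,100 · Delacroix: $724,700 · Ferraro: $2,473,200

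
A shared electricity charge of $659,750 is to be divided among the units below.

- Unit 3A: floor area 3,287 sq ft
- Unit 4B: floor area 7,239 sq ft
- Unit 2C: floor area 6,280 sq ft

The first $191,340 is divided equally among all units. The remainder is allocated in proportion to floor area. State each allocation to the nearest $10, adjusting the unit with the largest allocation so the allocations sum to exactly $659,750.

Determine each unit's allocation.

Equal tier: $191,340 ÷ 3 = $63,780 apiece.
Remainder $468,410 by floor area (total 16,806): Unit 3A 91,613.93 → $91,610; Unit 4B 201,762.47 → $201,760; Unit 2C 175,033.61 → $175,030.
Rounding difference +$10 on remainder applied to Unit 4B.
Totals: Unit 3A $63,780 + $91,610 = $155,390; Unit 4B $63,780 + $201,770 = $265,550; Unit 2C $63,780 + $175,030 = $238,810.

Unit 3A: $155,390 | Unit 4B: $265,550 | Unit 2C: $238,810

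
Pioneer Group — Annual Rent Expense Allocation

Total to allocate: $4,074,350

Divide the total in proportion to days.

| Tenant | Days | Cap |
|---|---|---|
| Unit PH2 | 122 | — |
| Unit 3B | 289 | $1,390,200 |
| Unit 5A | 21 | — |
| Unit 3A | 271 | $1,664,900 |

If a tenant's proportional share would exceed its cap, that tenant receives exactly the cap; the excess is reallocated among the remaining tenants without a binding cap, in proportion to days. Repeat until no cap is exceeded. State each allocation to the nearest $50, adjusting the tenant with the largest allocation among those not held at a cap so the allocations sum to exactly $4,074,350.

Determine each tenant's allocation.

Unit PH2: $869,550; Unit 3B: $1,390,200; Unit 5A: $149,700; Unit 3A: $1,664,900

Days total: 703.
Pro-rata shares before constraints: Unit PH2 707,070.70; Unit 3B 1,674,946.16; Unit 5A 121,708.89; Unit 3A 1,570,624.25.
Cap binds for Unit 3B ($1,390,200); residual $2,684,150 reallocated over remaining days 414.
Cap binds for Unit 3A ($1,664,900); residual $1,019,250 reallocated over remaining days 143.
Remaining shares: Unit PH2 869,569.93 → $869,550; Unit 5A 149,680.07 → $149,700.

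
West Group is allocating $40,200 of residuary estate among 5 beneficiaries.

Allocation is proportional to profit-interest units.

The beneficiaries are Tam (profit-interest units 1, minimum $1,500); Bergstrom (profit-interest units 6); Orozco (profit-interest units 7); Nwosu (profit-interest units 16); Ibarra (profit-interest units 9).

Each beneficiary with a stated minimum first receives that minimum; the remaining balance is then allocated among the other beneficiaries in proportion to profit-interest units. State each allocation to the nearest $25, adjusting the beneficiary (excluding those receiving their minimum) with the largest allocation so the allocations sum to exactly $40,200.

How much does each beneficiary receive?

Tam: $1,500 | Bergstrom: $6,100 | Orozco: $7,125 | Nwosu: $16,300 | Ibarra: $9,175

Minimums first: Tam $1,500. Residual $38,700.
Residual split over remaining profit-interest units 38: Bergstrom 6,110.53 → $6,100; Orozco 7,128.95 → $7,125; Nwosu 16,294.74 → $16,300; Ibarra 9,165.79 → $9,175.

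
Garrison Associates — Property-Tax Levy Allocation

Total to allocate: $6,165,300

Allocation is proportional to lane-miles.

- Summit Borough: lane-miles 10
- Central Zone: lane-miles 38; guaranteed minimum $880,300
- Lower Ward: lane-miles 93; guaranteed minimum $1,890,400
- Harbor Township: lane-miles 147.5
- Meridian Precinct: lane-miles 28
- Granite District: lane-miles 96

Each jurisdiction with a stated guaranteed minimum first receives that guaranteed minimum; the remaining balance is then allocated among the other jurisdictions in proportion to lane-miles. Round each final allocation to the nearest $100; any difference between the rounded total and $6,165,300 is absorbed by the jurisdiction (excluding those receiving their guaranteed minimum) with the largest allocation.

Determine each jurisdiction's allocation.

Guaranteed amounts: Central Zone $880,300; Lower Ward $1,890,400. Balance $3,394,600.
Balance split over remaining lane-miles 281.5: Summit Borough 120,589.70 → $120,600; Harbor Township 1,778,698.05 → $1,778,700; Meridian Precinct 337,651.15 → $337,700; Granite District 1,157,661.10 → $1,157,700.
Rounding difference −$100 applied to Harbor Township → $1,778,600.

Summit Borough: $120,600; Central Zone: $880,300; Lower Ward: $1,890,400; Harbor Township: $1,778,600; Meridian Precinct: $337,700; Granite District: $1,157,700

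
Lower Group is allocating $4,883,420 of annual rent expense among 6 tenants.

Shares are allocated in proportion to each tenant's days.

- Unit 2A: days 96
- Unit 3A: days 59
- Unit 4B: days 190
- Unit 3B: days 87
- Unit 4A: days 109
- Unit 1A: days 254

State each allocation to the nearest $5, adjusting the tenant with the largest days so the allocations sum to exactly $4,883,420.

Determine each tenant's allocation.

Total days = 795.
Proportional shares: Unit 2A 96/795 × $4,883,420 = 589,696.00; Unit 3A 59/795 × $4,883,420 = 362,417.33; Unit 4B 190/795 × $4,883,420 = 1,167,106.67; Unit 3B 87/795 × $4,883,420 = 534,412.00; Unit 4A 109/795 × $4,883,420 = 669,550.67; Unit 1A 254/795 × $4,883,420 = 1,560,237.33.
At nearest $5: Unit 2A $589,695; Unit 3A $362,415; Unit 4B $1,167,105; Unit 3B $534,410; Unit 4A $669,550; Unit 1A $1,560,235. Sum = $4,883,410.
Difference $4,883,420 − $4,883,410 = +$10 applied to largest days (Unit 1A): Unit 1A becomes $1,560,245.

Unit 2A: $589,695; Unit 3A: $362,415; Unit 4B: $1,167,105; Unit 3B: $534,410; Unit 4A: $669,550; Unit 1A: $1,560,245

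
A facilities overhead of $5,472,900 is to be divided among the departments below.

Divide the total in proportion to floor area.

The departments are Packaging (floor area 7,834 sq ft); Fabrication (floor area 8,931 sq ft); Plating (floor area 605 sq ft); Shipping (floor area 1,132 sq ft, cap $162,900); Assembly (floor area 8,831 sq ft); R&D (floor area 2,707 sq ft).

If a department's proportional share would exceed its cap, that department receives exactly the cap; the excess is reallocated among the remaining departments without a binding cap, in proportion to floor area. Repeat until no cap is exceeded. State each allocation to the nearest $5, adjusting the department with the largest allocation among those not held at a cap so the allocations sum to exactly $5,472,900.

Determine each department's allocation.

Sum of floor area: 30,040.
Pro-rata shares before constraints: Packaging 1,427,253.62; Fabrication 1,627,112.85; Plating 110,223.19; Shipping 206,235.78; Assembly 1,608,894.14; R&D 493,180.44.
Held at cap: Shipping ($162,900); balance $5,310,000 reallocated over remaining floor area 28,908.
Remaining shares: Packaging 1,438,997.51 → $1,439,000; Fabrication 1,640,501.25 → $1,640,500; Plating 111,130.14 → $111,130; Assembly 1,622,132.63 → $1,622,135; R&D 497,238.48 → $497,240.
Rounding difference −$5 applied to Fabrication → $1,640,495.

Packaging: $1,439,000 | Fabrication: $1,640,495 | Plating: $111,130 | Shipping: $162,900 | Assembly: $1,622,135 | R&D: $497,240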